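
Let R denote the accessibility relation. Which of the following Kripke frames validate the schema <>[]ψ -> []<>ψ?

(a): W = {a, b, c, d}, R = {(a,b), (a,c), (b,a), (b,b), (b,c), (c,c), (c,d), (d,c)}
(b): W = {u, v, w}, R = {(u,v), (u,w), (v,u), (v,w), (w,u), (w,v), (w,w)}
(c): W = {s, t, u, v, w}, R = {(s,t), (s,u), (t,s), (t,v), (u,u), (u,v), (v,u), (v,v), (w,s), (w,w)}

(a), (b)

The schema corresponds to convergence: forall x forall y forall z (Rxy & Rxz -> exists w (Ryw & Rzw)).
(a): holds.
(b): holds.
(c): fails — Rww and Rws but w and s have no common successor.
Valid on: (a), (b).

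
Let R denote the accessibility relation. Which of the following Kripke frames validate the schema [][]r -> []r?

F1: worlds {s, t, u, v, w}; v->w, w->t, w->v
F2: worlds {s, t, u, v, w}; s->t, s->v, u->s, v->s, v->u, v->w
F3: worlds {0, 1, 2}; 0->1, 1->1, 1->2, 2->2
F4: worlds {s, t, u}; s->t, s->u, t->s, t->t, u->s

Frame correspondent (Sahlqvist): forall x forall y (Rxy -> exists z (Rxz & Rzy)) — i.e. density.
F1: fails — Rwt but no z with Rwz and Rzt.
F2: fails — Rvw but no z with Rvz and Rzw.
F3: condition met.
F4: fails — Rus but no z with Ruz and Rzs.

F3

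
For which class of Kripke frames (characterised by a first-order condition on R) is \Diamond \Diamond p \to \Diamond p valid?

transitivity: \forall x \forall y \forall z (Rxy \wedge Ryz \to Rxz)

Equivalently (dual form): □p → □□p.
Suppose □p→□□p is valid. Take Rxy, Ryz and set V(p)={w : Rxw}. Then □p at x, so □□p at x, so □p at y, so p at z, i.e. Rxz.
Conversely, any frame satisfying \forall x \forall y \forall z (Rxy \wedge Ryz \to Rxz) validates the schema.
Frame condition: \forall x \forall y \forall z (Rxy \wedge Ryz \to Rxz).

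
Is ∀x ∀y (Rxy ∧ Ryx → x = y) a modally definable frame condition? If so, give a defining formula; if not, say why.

Modal frame validity is preserved under surjective bounded morphisms.
The 4-cycle (worlds s,t,u,v with s→t→u→v→s) is antisymmetric. Sending even-indexed worlds to • and odd-indexed worlds to ∘ is a surjective bounded morphism onto the two-world frame with •↔∘, which is not antisymmetric.
Hence antisymmetry is not modally definable.

Not modally definable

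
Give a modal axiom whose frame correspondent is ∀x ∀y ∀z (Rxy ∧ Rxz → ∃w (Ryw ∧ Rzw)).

A defining formula is ◇□r → □◇r (the .2 axiom).

◇□r → □◇r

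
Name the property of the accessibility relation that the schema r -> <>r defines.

reflexivity: forall x Rxx

This schema is equivalent to the T axiom □r → r.
It corresponds to reflexivity: forall x Rxx.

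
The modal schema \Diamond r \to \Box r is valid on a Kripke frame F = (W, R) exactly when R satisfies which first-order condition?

partial functionality: \forall x \forall y \forall z (Rxy \wedge Rxz \to y = z)

Suppose ◇r→□r is valid. Take Rxy, Rxz and set V(r)={y}. Then ◇r at x, so □r at x, so r at z, i.e. z=y.
Conversely, on a frame with partial functionality the schema holds at every world under every valuation.
So the correspondent is partial functionality.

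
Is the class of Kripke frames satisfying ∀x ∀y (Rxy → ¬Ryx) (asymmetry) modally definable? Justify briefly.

No — not modally definable

If a class were modally definable it would be closed under surjective bounded morphisms (Goldblatt–Thomason).
The 3-cycle (worlds w0,w1,w2 with w0→w1→w2→w0) is asymmetric. Mapping every world to a single reflexive point • is a surjective bounded morphism, and the reflexive point is not asymmetric (R•• but asymmetry requires ¬R••).
So the class is not modally definable.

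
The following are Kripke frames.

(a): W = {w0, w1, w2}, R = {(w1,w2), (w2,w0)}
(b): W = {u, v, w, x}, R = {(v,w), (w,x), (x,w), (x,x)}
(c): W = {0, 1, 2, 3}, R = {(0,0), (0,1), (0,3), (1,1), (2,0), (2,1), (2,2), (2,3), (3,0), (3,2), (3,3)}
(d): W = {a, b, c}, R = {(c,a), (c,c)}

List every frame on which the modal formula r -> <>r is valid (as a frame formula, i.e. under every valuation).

(c)

Frame correspondent (Sahlqvist): forall x exists w (x = w & xRw) — i.e. a generalized confluence (Geach) condition.
(a): fails — at w0 but no w with w0=w and w0Rw.
(b): fails — at u but no t with u=t and uRt.
(c): holds.
(d): fails — at a but no w with a=w and aRw.
Valid on: (c).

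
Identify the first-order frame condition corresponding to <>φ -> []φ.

partial functionality

Suppose ◇φ→□φ is valid. Take Rxy, Rxz and set V(φ)={y}. Then ◇φ at x, so □φ at x, so φ at z, i.e. z=y.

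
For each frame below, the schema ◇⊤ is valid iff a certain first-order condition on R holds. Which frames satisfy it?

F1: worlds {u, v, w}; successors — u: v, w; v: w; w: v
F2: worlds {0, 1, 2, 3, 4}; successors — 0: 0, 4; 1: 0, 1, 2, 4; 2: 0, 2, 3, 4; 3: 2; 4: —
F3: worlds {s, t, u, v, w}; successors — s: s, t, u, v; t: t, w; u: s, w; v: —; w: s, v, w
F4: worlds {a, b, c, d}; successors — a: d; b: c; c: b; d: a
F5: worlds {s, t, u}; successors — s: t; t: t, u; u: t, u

This is the axiom for seriality; its first-order frame correspondent is ∀x ∃y Rxy.
F1: holds.
F2: fails — world 4 has no successor.
F3: fails — world v has no successor.
F4: holds.
F5: holds.

F1, F4, F5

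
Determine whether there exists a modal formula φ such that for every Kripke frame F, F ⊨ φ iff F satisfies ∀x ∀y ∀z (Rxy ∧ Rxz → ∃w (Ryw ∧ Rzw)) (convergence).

Yes — defined by ◇□q → □◇q

This is a Sahlqvist condition; the .2 axiom ◇□q → □◇q defines it.
Suppose ◇□q→□◇q is valid. Take Rxy, Rxz and set V(q)={w : Ryw}. Then □q at y so ◇□q at x, so □◇q at x, so ◇q at z, giving w with Rzw and Ryw.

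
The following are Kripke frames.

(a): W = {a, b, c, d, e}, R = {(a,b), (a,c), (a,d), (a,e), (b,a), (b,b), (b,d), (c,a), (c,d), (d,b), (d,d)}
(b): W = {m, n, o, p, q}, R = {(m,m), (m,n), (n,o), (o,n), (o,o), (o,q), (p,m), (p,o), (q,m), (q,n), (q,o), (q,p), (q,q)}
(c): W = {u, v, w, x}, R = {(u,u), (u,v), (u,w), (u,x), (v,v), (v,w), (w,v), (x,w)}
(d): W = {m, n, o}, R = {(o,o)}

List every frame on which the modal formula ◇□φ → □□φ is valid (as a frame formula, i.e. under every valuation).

This is the axiom for a generalized confluence (Geach) condition; its first-order frame correspondent is ∀x ∀y ∀z ((xRy ∧ xR²z) → ∃w (yRw ∧ z = w)).
(a): fails — aRc, aR²b but no w with cRw and b=w.
(b): fails — mRm, mR²o but no w with mRw and o=w.
(c): fails — uRv, uR²u but no t with vRt and u=t.
(d): ✓.
Valid on: (d).

(d)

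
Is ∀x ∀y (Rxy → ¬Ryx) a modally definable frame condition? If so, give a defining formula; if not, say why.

Not definable by any modal formula

Any modally definable frame class is closed under surjective bounded morphisms.
The 4-cycle (worlds s,t,u,v with s→t→u→v→s) is asymmetric. Mapping every world to a single reflexive point • is a surjective bounded morphism, and the reflexive point is not asymmetric (R•• but asymmetry requires ¬R••).
Hence asymmetry is not modally definable.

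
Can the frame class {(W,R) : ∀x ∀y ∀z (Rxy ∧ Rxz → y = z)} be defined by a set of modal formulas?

This is a Sahlqvist condition; the CD axiom ◇r → □r defines it.
Suppose ◇r→□r is valid. Take Rxy, Rxz and set V(r)={y}. Then ◇r at x, so □r at x, so r at z, i.e. z=y.

Yes, by ◇r → □r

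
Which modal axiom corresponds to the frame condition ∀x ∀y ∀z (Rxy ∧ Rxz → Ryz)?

◇s → □◇s

This is the Euclidean property; the standard corresponding axiom is 5: ◇s → □◇s.
Suppose ◇s→□◇s is valid. Take Rxy, Rxz and set V(s)={y}. Then ◇s at x, so □◇s at x, so ◇s at z, so some w with Rzw has s; w=y, i.e. Rzy. By symmetry of the argument, Ryz.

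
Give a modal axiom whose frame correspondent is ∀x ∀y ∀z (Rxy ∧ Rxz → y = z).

◇q → □q

The condition is partial functionality. The CD schema ◇q → □q defines it.
Suppose ◇q→□q is valid. Take Rxy, Rxz and set V(q)={y}. Then ◇q at x, so □q at x, so q at z, i.e. z=y.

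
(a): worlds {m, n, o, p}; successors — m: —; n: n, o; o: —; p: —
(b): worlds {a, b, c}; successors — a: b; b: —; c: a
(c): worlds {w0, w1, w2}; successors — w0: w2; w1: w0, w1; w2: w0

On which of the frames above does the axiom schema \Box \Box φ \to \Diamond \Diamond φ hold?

(c)

The schema corresponds to a generalized confluence (Geach) condition: \forall x \exists w (x R^2 w \wedge x R^2 w).
(a): fails — at m but no w with mR²w and mR²w.
(b): fails — at a but no w with aR²w and aR²w.
(c): condition met.
Valid on: (c).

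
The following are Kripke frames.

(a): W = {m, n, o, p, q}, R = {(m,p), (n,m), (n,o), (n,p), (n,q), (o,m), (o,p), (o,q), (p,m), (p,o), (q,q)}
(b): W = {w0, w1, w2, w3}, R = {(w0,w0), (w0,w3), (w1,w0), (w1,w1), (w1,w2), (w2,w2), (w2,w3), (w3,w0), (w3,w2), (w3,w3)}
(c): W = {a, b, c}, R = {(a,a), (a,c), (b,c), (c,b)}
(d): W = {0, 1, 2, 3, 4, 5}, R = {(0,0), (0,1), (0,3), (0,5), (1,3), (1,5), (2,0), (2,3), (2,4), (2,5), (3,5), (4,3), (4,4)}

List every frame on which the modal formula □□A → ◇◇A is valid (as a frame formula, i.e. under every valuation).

(a), (b), (c)

The schema corresponds to a generalized confluence (Geach) condition: ∀x ∃w (xR²w ∧ xR²w).
(a): condition met.
(b): condition met.
(c): condition met.
(d): fails — at 3 but no w with 3R²w and 3R²w.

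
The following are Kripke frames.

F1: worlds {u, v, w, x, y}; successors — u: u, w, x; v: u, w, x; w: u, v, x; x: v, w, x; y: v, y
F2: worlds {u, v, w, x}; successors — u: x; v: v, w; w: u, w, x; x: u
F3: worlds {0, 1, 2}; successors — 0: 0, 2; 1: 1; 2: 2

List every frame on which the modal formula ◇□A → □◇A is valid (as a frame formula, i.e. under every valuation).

F3

The schema corresponds to convergence: ∀x ∀y ∀z (Rxy ∧ Rxz → ∃w (Ryw ∧ Rzw)).
F1: fails — Ryy and Ryv but y and v have no common successor.
F2: fails — Rwu and Rwx but u and x have no common successor.
F3: ✓.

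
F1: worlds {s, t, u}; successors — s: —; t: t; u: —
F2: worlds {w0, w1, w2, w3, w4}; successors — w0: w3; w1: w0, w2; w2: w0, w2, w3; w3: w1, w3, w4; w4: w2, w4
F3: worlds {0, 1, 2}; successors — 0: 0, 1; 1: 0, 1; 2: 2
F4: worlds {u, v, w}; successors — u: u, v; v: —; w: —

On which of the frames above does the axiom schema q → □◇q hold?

This is the axiom for symmetry; its first-order frame correspondent is ∀x ∀y (Rxy → Ryx).
F1: condition met.
F2: fails — Rw1w2 but not Rw2w1.
F3: condition met.
F4: fails — Ruv but not Rvu.
Valid on: F1, F3.

F1, F3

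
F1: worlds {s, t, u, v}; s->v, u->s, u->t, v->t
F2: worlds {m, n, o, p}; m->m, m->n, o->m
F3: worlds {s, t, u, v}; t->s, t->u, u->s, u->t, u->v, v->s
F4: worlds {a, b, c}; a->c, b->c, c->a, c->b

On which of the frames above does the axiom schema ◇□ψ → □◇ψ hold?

The schema corresponds to convergence: ∀x ∀y ∀z (Rxy ∧ Rxz → ∃w (Ryw ∧ Rzw)).
F1: fails — Rus and Rut but s and t have no common successor.
F2: fails — Rmn and Rmn but n and n have no common successor.
F3: fails — Rts and Rts but s and s have no common successor.
F4: satisfies the condition.

F4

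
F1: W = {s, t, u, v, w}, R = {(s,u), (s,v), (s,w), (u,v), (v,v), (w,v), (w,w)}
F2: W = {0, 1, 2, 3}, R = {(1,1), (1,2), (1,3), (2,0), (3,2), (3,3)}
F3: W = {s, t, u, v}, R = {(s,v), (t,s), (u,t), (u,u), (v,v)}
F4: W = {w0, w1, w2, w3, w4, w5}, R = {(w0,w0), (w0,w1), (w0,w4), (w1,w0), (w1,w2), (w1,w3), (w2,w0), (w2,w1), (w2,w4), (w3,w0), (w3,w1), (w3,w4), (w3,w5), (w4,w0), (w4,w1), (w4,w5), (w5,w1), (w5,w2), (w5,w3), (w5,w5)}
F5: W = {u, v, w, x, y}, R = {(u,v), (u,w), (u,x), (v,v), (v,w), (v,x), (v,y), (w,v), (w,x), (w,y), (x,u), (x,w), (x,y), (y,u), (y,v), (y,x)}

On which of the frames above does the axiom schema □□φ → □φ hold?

F5

The schema corresponds to density: ∀x ∀y (Rxy → ∃z (Rxz ∧ Rzy)).
F1: fails — Rsu but no z with Rsz and Rzu.
F2: fails — R20 but no z with R2z and Rz0.
F3: fails — Rts but no z with Rtz and Rzs.
F4: fails — Rw1w3 but no z with Rw1z and Rzw3.
F5: satisfies the condition.
Valid on: F5.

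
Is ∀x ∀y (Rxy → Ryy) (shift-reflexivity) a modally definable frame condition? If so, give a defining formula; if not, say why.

This is a Sahlqvist condition; the T□ axiom □(□p → p) defines it.

Yes, by □(□p → p)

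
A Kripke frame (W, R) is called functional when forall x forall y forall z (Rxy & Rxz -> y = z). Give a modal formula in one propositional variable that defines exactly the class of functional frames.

◇r → □r

The condition is partial functionality. The CD schema ◇r → □r defines it.
Suppose ◇r→□r is valid. Take Rxy, Rxz and set V(r)={y}. Then ◇r at x, so □r at x, so r at z, i.e. z=y.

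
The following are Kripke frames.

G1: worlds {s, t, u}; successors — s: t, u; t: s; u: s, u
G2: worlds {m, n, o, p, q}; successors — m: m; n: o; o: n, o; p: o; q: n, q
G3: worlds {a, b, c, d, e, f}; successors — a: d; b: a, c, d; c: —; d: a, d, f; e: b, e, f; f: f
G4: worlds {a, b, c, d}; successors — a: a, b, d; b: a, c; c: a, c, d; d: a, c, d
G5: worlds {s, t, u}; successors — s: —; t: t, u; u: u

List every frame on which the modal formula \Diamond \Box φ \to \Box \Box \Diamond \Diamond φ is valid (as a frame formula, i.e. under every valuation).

The schema corresponds to a generalized confluence (Geach) condition: \forall x \forall y \forall z ((xRy \wedge x R^2 z) \to \exists w (yRw \wedge z R^2 w)).
G1: satisfies the condition.
G2: satisfies the condition.
G3: fails — bRa, bR²f but no w with aRw and fR²w.
G4: satisfies the condition.
G5: satisfies the condition.

G1, G2, G4, G5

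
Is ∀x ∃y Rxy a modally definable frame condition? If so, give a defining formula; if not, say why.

This is a Sahlqvist condition; the D axiom □r → ◇r defines it.
Suppose □r→◇r is valid. At any x set V(r)=W. Then □r at x, so ◇r at x, so x has a successor.

Yes — defined by □r → ◇r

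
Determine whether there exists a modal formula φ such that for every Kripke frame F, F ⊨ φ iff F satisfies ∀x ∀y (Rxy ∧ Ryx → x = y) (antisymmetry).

Not modally definable

Any modally definable frame class is closed under surjective bounded morphisms.
The 8-cycle (worlds s,t,u,v,w,x,y,z with s→t→u→v→w→x→y→z→s) is antisymmetric. Sending even-indexed worlds to • and odd-indexed worlds to ∘ is a surjective bounded morphism onto the two-world frame with •↔∘, which is not antisymmetric.
So no modal formula (or set of formulas) defines exactly the antisymmetric frames.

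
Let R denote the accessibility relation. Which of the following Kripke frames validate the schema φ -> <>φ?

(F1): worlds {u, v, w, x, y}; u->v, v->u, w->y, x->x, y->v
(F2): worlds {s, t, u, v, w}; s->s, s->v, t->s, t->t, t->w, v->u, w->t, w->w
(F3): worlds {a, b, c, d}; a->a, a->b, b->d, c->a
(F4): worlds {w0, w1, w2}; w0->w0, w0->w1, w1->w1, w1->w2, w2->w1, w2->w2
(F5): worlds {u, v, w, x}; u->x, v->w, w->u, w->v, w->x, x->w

This is the axiom for reflexivity; its first-order frame correspondent is forall x Rxx.
(F1): fails — world u does not see itself.
(F2): fails — world u does not see itself.
(F3): fails — world b does not see itself.
(F4): condition met.
(F5): fails — world u does not see itself.

(F4)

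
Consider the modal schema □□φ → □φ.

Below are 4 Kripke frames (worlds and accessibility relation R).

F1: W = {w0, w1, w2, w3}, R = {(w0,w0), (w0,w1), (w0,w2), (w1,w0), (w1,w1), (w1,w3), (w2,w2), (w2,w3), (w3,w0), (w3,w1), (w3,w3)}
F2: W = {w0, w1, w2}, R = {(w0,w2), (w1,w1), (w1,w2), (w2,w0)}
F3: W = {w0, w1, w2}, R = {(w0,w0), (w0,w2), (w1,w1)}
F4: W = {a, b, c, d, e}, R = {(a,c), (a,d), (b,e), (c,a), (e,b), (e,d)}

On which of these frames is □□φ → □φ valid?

The schema corresponds to density: ∀x ∀y (Rxy → ∃z (Rxz ∧ Rzy)).
F1: holds.
F2: fails — Rw0w2 but no z with Rw0z and Rzw2.
F3: holds.
F4: fails — Reb but no z with Rez and Rzb.

F1, F3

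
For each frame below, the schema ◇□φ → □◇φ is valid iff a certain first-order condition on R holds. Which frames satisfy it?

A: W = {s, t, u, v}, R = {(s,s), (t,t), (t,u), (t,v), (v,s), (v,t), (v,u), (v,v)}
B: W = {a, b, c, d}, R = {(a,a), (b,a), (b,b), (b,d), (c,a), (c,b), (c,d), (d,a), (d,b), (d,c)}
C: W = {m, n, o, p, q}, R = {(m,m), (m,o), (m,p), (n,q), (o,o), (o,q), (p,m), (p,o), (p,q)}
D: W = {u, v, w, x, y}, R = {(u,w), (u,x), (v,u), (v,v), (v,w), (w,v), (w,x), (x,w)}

B

Frame correspondent (Sahlqvist): ∀x ∀y ∀z (Rxy ∧ Rxz → ∃w (Ryw ∧ Rzw)) — i.e. convergence.
A: fails — Rtv and Rtu but v and u have no common successor.
B: holds.
C: fails — Rnq and Rnq but q and q have no common successor.
D: fails — Ruw and Rux but w and x have no common successor.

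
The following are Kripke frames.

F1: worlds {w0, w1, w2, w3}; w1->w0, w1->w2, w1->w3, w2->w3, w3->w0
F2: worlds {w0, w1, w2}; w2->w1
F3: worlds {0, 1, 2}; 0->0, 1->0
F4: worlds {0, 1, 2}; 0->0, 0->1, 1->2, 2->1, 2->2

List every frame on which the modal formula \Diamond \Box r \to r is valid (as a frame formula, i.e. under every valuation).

none

This is the axiom for a generalized confluence (Geach) condition; its first-order frame correspondent is \forall x \forall y (xRy \to \exists w (yRw \wedge x = w)).
F1: fails — w1Rw0 but no w with w0Rw and w1=w.
F2: fails — w2Rw1 but no w with w1Rw and w2=w.
F3: fails — 1R0 but no w with 0Rw and 1=w.
F4: fails — 0R1 but no w with 1Rw and 0=w.
Valid on no frame.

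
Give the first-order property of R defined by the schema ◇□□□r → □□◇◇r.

∀x ∀y ∀z ((xRy ∧ xR²z) → ∃w (yR³w ∧ zR²w))

This is a Sahlqvist (Geach-type) schema ◇^1□^3r → □^2◇^2r.
Minimal-valuation argument: fix x; take any y with xR^1y and any z with xR^2z. Set V(r) to the set of worlds R-reachable from y in exactly 3 steps. Then □^3r holds at y, so the antecedent holds at x; validity forces ◇^2r at z, giving a w with zR^2w and yR^3w.
First-order correspondent: ∀x ∀y ∀z ((xRy ∧ xR²z) → ∃w (yR³w ∧ zR²w)).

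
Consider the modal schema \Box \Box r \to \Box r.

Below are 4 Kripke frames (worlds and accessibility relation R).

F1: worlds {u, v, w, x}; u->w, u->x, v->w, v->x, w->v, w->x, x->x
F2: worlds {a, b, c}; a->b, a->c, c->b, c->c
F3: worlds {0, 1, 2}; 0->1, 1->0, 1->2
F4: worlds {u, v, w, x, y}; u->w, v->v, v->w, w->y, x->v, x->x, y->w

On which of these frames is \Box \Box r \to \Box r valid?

F2

Frame correspondent (Sahlqvist): \forall x \forall y (Rxy \to \exists z (Rxz \wedge Rzy)) — i.e. density.
F1: fails — Ruw but no z with Ruz and Rzw.
F2: satisfies the condition.
F3: fails — R12 but no z with R1z and Rz2.
F4: fails — Ruw but no z with Ruz and Rzw.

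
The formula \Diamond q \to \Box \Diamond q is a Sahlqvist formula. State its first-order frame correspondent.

the Euclidean property

This is the 5 axiom.
It corresponds to the Euclidean property: \forall x \forall y \forall z (Rxy \wedge Rxz \to Ryz).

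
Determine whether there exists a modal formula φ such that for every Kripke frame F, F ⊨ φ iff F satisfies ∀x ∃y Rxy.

Definable; □p → ◇p defines it

This is a Sahlqvist condition; the D axiom □p → ◇p defines it.
Suppose □p→◇p is valid. At any x set V(p)=W. Then □p at x, so ◇p at x, so x has a successor.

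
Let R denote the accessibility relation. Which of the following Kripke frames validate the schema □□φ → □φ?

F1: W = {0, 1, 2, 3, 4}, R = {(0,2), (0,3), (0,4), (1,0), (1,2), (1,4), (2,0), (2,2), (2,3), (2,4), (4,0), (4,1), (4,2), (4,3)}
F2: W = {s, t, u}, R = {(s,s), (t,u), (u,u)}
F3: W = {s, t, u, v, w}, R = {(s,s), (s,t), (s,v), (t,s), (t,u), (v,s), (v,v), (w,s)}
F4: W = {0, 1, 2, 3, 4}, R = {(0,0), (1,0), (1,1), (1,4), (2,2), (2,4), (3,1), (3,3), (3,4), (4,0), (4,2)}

F2, F4

The schema corresponds to density: ∀x ∀y (Rxy → ∃z (Rxz ∧ Rzy)).
F1: fails — R41 but no z with R4z and Rz1.
F2: ✓.
F3: fails — Rtu but no z with Rtz and Rzu.
F4: ✓.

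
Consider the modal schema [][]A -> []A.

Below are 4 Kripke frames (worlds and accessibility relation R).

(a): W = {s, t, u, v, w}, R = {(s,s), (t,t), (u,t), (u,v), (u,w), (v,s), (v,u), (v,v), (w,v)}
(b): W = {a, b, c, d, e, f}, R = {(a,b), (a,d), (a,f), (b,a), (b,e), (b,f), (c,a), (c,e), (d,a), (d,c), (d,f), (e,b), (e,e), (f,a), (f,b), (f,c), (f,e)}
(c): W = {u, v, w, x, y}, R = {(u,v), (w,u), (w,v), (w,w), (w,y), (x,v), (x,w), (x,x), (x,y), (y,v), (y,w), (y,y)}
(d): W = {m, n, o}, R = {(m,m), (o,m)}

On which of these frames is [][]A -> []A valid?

(d)

This is the axiom for density; its first-order frame correspondent is forall x forall y (Rxy -> exists z (Rxz & Rzy)).
(a): fails — Ruw but no z with Ruz and Rzw.
(b): fails — Rfc but no z with Rfz and Rzc.
(c): fails — Ruv but no z with Ruz and Rzv.
(d): ✓.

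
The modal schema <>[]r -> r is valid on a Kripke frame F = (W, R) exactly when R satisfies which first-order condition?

Replacing r by ¬r and contraposing gives the equivalent schema r → □◇r.
Suppose r→□◇r is valid. Take Rxy and set V(r)={x}. Then r at x, so □◇r at x, so ◇r at y, so some z with Ryz has r; z=x, i.e. Ryx.
Conversely, on a frame with symmetry the schema holds at every world under every valuation.
Frame condition: forall x forall y (Rxy -> Ryx).

symmetry: forall x forall y (Rxy -> Ryx)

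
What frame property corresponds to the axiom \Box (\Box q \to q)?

Suppose □(□q→q) is valid. Take Rxy and set V(q)={w : Ryw}. Then at y, □q holds; since □(□q→q) at x, □q→q at y, so q at y, i.e. Ryy.

Shift-reflexivity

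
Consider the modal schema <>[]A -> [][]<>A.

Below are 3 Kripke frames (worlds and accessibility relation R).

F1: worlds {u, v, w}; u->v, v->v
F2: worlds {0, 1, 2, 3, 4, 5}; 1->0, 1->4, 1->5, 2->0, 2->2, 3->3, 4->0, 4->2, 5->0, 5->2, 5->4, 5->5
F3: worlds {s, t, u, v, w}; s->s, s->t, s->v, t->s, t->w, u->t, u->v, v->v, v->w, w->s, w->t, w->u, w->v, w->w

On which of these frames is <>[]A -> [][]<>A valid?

F1

The schema corresponds to a generalized confluence (Geach) condition: forall x forall y forall z ((xRy & x R^2 z) -> exists w (yRw & zRw)).
F1: condition met.
F2: fails — 1R0, 1R²0 but no w with 0Rw and 0Rw.
F3: fails — wRt, wR²u but no w* with tRw* and uRw*.
Valid on: F1.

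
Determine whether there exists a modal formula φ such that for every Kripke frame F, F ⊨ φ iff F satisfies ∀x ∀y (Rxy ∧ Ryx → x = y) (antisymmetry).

Modal frame validity is preserved under surjective bounded morphisms.
The 4-cycle (worlds 0,1,2,3 with 0→1→2→3→0) is antisymmetric. Sending even-indexed worlds to a and odd-indexed worlds to b is a surjective bounded morphism onto the two-world frame with a↔b, which is not antisymmetric.
Hence antisymmetry is not modally definable.

No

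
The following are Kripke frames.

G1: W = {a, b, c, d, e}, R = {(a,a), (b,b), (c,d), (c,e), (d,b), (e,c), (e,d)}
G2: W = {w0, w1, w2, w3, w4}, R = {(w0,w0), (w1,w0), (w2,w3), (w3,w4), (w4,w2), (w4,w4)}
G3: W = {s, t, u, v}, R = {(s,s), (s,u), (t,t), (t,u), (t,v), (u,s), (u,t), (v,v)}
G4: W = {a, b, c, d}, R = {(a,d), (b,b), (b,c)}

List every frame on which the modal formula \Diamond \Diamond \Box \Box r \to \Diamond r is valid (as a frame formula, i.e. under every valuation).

G2

Frame correspondent (Sahlqvist): \forall x \forall y (x R^2 y \to \exists w (y R^2 w \wedge xRw)) — i.e. a generalized confluence (Geach) condition.
G1: fails — cR²b but no w with bR²w and cRw.
G2: holds.
G3: fails — uR²v but no w with vR²w and uRw.
G4: fails — bR²c but no w with cR²w and bRw.
Valid on: G2.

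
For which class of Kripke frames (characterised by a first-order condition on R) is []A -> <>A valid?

Suppose □A→◇A is valid. At any x set V(A)=W. Then □A at x, so ◇A at x, so x has a successor.
Conversely, any frame satisfying forall x exists y Rxy validates the schema.
So the correspondent is seriality.

seriality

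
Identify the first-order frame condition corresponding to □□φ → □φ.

Suppose □□φ→□φ is valid. Take Rxy and set V(φ)={w : xR²w}. Then □□φ at x, so □φ at x, so φ at y, i.e. ∃z(Rxz∧Rzy).
Conversely, any frame satisfying ∀x ∀y (Rxy → ∃z (Rxz ∧ Rzy)) validates the schema.
So the correspondent is density.

density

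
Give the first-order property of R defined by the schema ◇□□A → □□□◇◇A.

This is a Sahlqvist (Geach-type) schema ◇^1□^2A → □^3◇^2A.
First-order correspondent: ∀x ∀y ∀z ((xRy ∧ xR³z) → ∃w (yR²w ∧ zR²w)).

∀x ∀y ∀z ((xRy ∧ xR³z) → ∃w (yR²w ∧ zR²w))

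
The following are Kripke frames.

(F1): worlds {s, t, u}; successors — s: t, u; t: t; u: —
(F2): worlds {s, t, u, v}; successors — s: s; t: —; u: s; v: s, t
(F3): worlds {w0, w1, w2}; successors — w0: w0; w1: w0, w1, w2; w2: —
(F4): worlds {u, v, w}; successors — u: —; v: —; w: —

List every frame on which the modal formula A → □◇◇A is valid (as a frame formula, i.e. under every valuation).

(F4)

This is the axiom for a generalized confluence (Geach) condition; its first-order frame correspondent is ∀x ∀z (xRz → ∃w (x = w ∧ zR²w)).
(F1): fails — sRt but no w with s=w and tR²w.
(F2): fails — uRs but no w with u=w and sR²w.
(F3): fails — w1Rw0 but no w with w1=w and w0R²w.
(F4): condition met.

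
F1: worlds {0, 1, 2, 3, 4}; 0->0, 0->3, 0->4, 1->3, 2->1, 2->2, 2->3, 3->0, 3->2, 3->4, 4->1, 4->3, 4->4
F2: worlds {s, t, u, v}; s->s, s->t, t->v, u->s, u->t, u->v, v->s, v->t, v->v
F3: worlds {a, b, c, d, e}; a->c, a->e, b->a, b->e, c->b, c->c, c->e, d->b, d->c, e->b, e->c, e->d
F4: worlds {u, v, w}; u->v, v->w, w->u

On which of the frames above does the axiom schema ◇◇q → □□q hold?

F4

This is the axiom for a generalized confluence (Geach) condition; its first-order frame correspondent is ∀x ∀y ∀z ((xR²y ∧ xR²z) → ∃w (y = w ∧ z = w)).
F1: fails — 0R²0, 0R²1 but 0 ≠ 1.
F2: fails — sR²s, sR²t but s ≠ t.
F3: fails — aR²b, aR²c but b ≠ c.
F4: holds.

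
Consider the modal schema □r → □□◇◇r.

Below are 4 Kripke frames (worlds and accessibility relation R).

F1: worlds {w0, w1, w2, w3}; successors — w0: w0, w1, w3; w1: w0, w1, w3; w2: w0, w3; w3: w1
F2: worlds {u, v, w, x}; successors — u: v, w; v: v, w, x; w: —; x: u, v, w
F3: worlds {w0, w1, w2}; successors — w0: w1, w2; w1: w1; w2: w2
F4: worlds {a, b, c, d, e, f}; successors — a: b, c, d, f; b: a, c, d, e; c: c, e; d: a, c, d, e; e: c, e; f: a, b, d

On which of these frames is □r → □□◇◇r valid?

This is the axiom for a generalized confluence (Geach) condition; its first-order frame correspondent is ∀x ∀z (xR²z → ∃w (xRw ∧ zR²w)).
F1: condition met.
F2: fails — uR²w but no t with uRt and wR²t.
F3: condition met.
F4: fails — fR²c but no w with fRw and cR²w.
Valid on: F1, F3.

F1, F3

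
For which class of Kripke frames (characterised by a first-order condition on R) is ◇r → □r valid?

This is the CD axiom.
Its frame correspondent is partial functionality — ∀x ∀y ∀z (Rxy ∧ Rxz → y = z).

Partial functionality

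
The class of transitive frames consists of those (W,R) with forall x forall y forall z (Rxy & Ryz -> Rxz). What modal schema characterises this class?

A defining formula is □r → □□r (the 4 axiom).
Suppose □r→□□r is valid. Take Rxy, Ryz and set V(r)={w : Rxw}. Then □r at x, so □□r at x, so □r at y, so r at z, i.e. Rxz.

□r → □□r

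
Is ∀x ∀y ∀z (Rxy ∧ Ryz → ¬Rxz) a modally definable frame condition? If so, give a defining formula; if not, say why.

No — not modally definable

Modal frame validity is preserved under surjective bounded morphisms.
The 3-cycle (worlds 0,1,2 with 0→1→2→0) is intransitive. Mapping every world to a single reflexive point • is a surjective bounded morphism; the reflexive point is not intransitive (R••∧R•• but R••).
Hence intransitivity is not modally definable.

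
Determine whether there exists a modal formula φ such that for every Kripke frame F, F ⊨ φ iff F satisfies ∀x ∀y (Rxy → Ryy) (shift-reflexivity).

Yes, by □(□q → q)

This is a Sahlqvist condition; the T□ axiom □(□q → q) defines it.
Suppose □(□q→q) is valid. Take Rxy and set V(q)={w : Ryw}. Then at y, □q holds; since □(□q→q) at x, □q→q at y, so q at y, i.e. Ryy.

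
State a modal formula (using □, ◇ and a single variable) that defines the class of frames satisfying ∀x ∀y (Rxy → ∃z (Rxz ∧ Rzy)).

□□r → □r

This is density; the standard corresponding axiom is C4: □□r → □r.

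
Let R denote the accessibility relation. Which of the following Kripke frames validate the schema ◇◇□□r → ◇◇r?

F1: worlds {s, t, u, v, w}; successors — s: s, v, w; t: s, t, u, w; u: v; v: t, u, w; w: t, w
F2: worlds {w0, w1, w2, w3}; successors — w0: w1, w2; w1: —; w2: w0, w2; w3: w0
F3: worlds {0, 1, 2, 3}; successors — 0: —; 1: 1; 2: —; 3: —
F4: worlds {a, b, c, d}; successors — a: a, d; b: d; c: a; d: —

F1, F3

The schema corresponds to a generalized confluence (Geach) condition: ∀x ∀y (xR²y → ∃w (yR²w ∧ xR²w)).
F1: ✓.
F2: fails — w2R²w1 but no w with w1R²w and w2R²w.
F3: ✓.
F4: fails — aR²d but no w with dR²w and aR²w.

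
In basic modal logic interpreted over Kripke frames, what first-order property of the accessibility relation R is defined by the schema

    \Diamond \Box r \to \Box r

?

Replacing r by ¬r and contraposing gives the equivalent schema ◇r → □◇r.
Suppose ◇r→□◇r is valid. Take Rxy, Rxz and set V(r)={y}. Then ◇r at x, so □◇r at x, so ◇r at z, so some w with Rzw has r; w=y, i.e. Rzy. By symmetry of the argument, Ryz.

the Euclidean property: \forall x \forall y \forall z (Rxy \wedge Rxz \to Ryz)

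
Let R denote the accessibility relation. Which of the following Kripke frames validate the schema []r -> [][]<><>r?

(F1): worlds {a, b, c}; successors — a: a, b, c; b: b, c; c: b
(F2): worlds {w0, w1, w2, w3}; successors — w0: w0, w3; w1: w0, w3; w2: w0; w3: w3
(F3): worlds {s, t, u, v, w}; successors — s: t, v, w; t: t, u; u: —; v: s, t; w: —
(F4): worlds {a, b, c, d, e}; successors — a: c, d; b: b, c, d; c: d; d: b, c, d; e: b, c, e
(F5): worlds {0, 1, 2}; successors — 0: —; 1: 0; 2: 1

This is the axiom for a generalized confluence (Geach) condition; its first-order frame correspondent is forall x forall z (x R^2 z -> exists w (xRw & z R^2 w)).
(F1): ✓.
(F2): fails — w2R²w3 but no w with w2Rw and w3R²w.
(F3): fails — sR²u but no w* with sRw* and uR²w*.
(F4): ✓.
(F5): fails — 2R²0 but no w with 2Rw and 0R²w.

(F1), (F4)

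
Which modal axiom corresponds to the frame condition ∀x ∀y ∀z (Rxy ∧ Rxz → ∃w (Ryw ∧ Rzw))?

A defining formula is ◇□ψ → □◇ψ (the .2 axiom).

◇□ψ → □◇ψ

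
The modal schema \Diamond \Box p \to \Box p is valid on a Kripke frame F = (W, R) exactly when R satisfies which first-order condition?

This schema is equivalent to the 5 axiom ◇p → □◇p.
It corresponds to the Euclidean property: \forall x \forall y \forall z (Rxy \wedge Rxz \to Ryz).

The Euclidean property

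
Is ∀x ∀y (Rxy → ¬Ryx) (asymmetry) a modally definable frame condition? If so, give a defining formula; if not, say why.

No — not modally definable

Any modally definable frame class is closed under surjective bounded morphisms.
The 4-cycle (worlds w0,w1,w2,w3 with w0→w1→w2→w3→w0) is asymmetric. Mapping every world to a single reflexive point • is a surjective bounded morphism, and the reflexive point is not asymmetric (R•• but asymmetry requires ¬R••).
Hence asymmetry is not modally definable.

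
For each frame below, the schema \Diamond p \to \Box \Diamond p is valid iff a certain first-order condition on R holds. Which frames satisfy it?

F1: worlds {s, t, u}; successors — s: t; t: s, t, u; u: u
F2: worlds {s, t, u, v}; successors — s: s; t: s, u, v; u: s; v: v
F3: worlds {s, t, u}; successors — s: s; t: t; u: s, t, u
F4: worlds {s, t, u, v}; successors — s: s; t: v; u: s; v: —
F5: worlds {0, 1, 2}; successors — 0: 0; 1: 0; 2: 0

Frame correspondent (Sahlqvist): \forall x \forall y \forall z (Rxy \wedge Rxz \to Ryz) — i.e. the Euclidean property.
F1: fails — Rts and Rts but not Rss.
F2: fails — Rtv and Rts but not Rvs.
F3: fails — Rut and Ruu but not Rtu.
F4: fails — Rtv and Rtv but not Rvv.
F5: satisfies the condition.

F5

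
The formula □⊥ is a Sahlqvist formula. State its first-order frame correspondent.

□⊥ is valid iff no world has any successor (otherwise □⊥ fails at any world with one).
Conversely, any frame satisfying ∀x ∀y ¬Rxy validates the schema.
So the correspondent is emptiness of R.

Emptiness of R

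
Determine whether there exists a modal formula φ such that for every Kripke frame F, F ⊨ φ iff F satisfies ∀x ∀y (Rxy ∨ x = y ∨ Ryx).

If a class were modally definable it would be closed under disjoint unions (Goldblatt–Thomason).
Take 3 disjoint single-world reflexive frames: each is trivially connected, but their disjoint union has 3 worlds with no edge between distinct components, so it is not connected.
Hence connectedness of R is not modally definable.

No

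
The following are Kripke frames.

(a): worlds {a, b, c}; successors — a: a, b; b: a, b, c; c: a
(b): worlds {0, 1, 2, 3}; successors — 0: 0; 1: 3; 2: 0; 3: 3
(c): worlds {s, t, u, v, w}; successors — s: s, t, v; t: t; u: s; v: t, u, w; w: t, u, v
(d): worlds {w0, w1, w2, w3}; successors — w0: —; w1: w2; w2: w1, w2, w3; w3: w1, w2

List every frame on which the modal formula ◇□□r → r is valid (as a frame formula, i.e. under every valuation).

This is the axiom for a generalized confluence (Geach) condition; its first-order frame correspondent is ∀x ∀y (xRy → ∃w (yR²w ∧ x = w)).
(a): ✓.
(b): fails — 1R3 but no w with 3R²w and 1=w.
(c): fails — sRt but no w* with tR²w* and s=w*.
(d): ✓.

(a), (d)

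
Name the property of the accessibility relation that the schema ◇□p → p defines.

This is frame-equivalent to p → □◇p (substitute ¬p for p and contrapose).
Suppose p→□◇p is valid. Take Rxy and set V(p)={x}. Then p at x, so □◇p at x, so ◇p at y, so some z with Ryz has p; z=x, i.e. Ryx.

symmetry: ∀x ∀y (Rxy → Ryx)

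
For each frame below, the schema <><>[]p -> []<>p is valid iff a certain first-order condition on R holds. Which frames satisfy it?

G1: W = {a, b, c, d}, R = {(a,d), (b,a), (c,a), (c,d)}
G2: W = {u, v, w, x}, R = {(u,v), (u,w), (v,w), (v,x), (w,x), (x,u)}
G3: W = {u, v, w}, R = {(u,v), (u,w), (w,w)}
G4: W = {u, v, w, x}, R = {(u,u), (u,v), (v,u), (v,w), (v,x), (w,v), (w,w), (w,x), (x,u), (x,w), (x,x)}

The schema corresponds to a generalized confluence (Geach) condition: forall x forall y forall z ((x R^2 y & xRz) -> exists w (yRw & zRw)).
G1: fails — bR²d, bRa but no w with dRw and aRw.
G2: fails — uR²x, uRv but no t with xRt and vRt.
G3: fails — uR²w, uRv but no t with wRt and vRt.
G4: ✓.

G4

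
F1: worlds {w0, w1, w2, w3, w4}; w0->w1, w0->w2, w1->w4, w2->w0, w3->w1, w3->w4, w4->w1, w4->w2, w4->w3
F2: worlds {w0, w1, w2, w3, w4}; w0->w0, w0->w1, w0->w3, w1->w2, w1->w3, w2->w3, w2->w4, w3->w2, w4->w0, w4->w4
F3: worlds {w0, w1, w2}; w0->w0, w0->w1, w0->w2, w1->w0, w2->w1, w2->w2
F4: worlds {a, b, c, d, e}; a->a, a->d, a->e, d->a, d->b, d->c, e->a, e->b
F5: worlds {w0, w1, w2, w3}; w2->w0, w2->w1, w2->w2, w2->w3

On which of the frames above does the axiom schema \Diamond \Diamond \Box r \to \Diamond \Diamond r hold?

F3

This is the axiom for a generalized confluence (Geach) condition; its first-order frame correspondent is \forall x \forall y (x R^2 y \to \exists w (yRw \wedge x R^2 w)).
F1: fails — w0R²w0 but no w with w0Rw and w0R²w.
F2: fails — w3R²w3 but no w with w3Rw and w3R²w.
F3: satisfies the condition.
F4: fails — aR²b but no w with bRw and aR²w.
F5: fails — w2R²w0 but no w with w0Rw and w2R²w.
Valid on: F3.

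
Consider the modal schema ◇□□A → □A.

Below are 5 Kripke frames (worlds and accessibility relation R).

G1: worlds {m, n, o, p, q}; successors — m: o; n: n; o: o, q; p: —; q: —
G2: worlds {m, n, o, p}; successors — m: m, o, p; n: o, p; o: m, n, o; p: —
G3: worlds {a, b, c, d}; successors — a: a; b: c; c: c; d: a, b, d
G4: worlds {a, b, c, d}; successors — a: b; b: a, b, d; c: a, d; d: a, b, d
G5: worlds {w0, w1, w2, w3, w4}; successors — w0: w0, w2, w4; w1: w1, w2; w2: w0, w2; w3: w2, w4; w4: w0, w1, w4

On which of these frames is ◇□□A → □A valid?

G4

Frame correspondent (Sahlqvist): ∀x ∀y ∀z ((xRy ∧ xRz) → ∃w (yR²w ∧ z = w)) — i.e. a generalized confluence (Geach) condition.
G1: fails — oRq, oRo but no w with qR²w and o=w.
G2: fails — mRp, mRm but no w with pR²w and m=w.
G3: fails — dRa, dRb but no w with aR²w and b=w.
G4: holds.
G5: fails — w1Rw2, w1Rw1 but no w with w2R²w and w1=w.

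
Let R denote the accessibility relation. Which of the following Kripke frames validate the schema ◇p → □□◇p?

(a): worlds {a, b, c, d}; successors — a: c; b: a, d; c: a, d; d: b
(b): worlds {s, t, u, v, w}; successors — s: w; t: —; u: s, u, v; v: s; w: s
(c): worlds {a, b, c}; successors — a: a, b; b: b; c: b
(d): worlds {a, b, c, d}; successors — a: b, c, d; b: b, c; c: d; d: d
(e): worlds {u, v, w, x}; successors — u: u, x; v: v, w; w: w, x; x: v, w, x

none

The schema corresponds to a generalized confluence (Geach) condition: ∀x ∀y ∀z ((xRy ∧ xR²z) → ∃w (y = w ∧ zRw)).
(a): fails — aRc, aR²d but no w with c=w and dRw.
(b): fails — uRs, uR²s but no w* with s=w* and sRw*.
(c): fails — aRa, aR²b but no w with a=w and bRw.
(d): fails — aRb, aR²c but no w with b=w and cRw.
(e): fails — uRu, uR²v but no t with u=t and vRt.
Valid on no frame.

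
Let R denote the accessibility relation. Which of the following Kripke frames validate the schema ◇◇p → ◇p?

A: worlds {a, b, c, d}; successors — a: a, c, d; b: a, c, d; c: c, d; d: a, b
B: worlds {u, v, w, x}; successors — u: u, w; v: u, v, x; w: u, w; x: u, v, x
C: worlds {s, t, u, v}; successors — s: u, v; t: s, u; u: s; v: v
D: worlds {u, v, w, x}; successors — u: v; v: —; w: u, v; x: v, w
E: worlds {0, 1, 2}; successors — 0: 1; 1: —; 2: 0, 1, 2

The schema corresponds to a generalized confluence (Geach) condition: ∀x ∀y (xR²y → ∃w (y = w ∧ xRw)).
A: fails — aR²b but no w with b=w and aRw.
B: fails — vR²w but no t with w=t and vRt.
C: fails — sR²s but no w with s=w and sRw.
D: fails — xR²u but no t with u=t and xRt.
E: holds.
Valid on: E.

E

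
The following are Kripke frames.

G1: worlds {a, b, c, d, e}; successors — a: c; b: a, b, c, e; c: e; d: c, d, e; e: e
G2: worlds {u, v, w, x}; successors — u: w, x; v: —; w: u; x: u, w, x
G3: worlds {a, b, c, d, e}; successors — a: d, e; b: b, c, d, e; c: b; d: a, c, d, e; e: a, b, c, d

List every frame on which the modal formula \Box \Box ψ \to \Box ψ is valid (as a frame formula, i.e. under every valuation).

Frame correspondent (Sahlqvist): \forall x \forall y (Rxy \to \exists z (Rxz \wedge Rzy)) — i.e. density.
G1: fails — Rac but no z with Raz and Rzc.
G2: fails — Rwu but no z with Rwz and Rzu.
G3: condition met.
Valid on: G3.

G3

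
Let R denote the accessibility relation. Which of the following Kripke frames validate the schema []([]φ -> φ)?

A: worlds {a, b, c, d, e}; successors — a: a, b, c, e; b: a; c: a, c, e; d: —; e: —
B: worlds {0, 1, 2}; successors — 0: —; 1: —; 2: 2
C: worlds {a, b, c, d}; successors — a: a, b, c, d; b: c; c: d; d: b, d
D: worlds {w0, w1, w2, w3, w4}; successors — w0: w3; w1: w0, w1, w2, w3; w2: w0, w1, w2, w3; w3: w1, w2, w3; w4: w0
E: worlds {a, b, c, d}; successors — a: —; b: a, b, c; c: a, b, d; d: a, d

The schema corresponds to shift-reflexivity: forall x forall y (Rxy -> Ryy).
A: fails — Rab but not Rbb.
B: ✓.
C: fails — Rbc but not Rcc.
D: fails — Rw1w0 but not Rw0w0.
E: fails — Rbc but not Rcc.
Valid on: B.

B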